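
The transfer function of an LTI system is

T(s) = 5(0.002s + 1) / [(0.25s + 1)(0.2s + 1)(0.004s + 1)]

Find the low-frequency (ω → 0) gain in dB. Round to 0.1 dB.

T(0) = 5 · 1 / 1 = 5
20 log₁₀(5) ≈ 13.98 dB

14.0 dB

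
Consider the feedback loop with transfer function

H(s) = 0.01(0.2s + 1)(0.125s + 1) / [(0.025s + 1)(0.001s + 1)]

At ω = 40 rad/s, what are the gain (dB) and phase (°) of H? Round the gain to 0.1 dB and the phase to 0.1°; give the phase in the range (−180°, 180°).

At ω = 40 rad/s:
zero (1 + j40·0.2) = 1 + j8 → |·| ≈ 8.0623, ∠ ≈ 82.87°
zero (1 + j40·0.125) = 1 + j5 → |·| ≈ 5.099, ∠ ≈ 78.69°
pole (1 + j40·0.025) = 1 + j1 → |·| ≈ 1.4142, ∠ ≈ 45.00°
pole (1 + j40·0.001) = 1 + j0.04 → |·| ≈ 1.0008, ∠ ≈ 2.29°
|H| = 0.01 · 8.0623 · 5.099 / (1.4142 · 1.0008) ≈ 0.29046
Gain = 20 log₁₀(0.29046) ≈ -10.74 dB
∠H = (82.87° + 78.69°) − (45.00° + 2.29°) = 114.27°

-10.7 dB, 114.3°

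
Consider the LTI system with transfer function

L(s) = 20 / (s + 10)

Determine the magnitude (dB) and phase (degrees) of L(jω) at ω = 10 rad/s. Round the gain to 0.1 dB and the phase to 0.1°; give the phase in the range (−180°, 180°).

At s = jω = j10:
pole (s+10): 10 + j10 → |·| = √(10²+10²) = √200 ≈ 14.142, ∠ = arctan(10/10) ≈ 45.00°
|L| = 20 / 14.142 ≈ 1.4142
Gain = 20 log₁₀(1.4142) ≈ 3.01 dB
∠L = 0.00° − 45.00° = -45.00°

3.0 dB, -45.0°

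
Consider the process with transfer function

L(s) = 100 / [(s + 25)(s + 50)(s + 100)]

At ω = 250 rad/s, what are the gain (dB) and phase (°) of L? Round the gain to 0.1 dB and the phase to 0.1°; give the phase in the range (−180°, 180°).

-104.7 dB, 128.8°

At s = jω = j250:
pole (s+25): 25 + j250 → |·| = √(25²+250²) = √63125 ≈ 251.25, ∠ = arctan(250/25) ≈ 84.29°
pole (s+50): 50 + j250 → |·| = √(50²+250²) = √65000 ≈ 254.95, ∠ = arctan(250/50) ≈ 78.69°
pole (s+100): 100 + j250 → |·| = √(100²+250²) = √72500 ≈ 269.26, ∠ = arctan(250/100) ≈ 68.20°
|L| = 100 / 1.7248e+07 ≈ 5.7978e-06
Gain = 20 log₁₀(5.7978e-06) ≈ -104.73 dB
∠L = 0.00° − 231.18° = -231.18° ≡ 128.82° (principal value)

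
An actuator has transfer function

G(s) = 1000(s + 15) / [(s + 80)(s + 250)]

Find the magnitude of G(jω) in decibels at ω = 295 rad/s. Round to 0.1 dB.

At s = jω = j295:
zero (s+15): 15 + j295 → |·| = √(15²+295²) = √87250 ≈ 295.38, ∠ = arctan(295/15) ≈ 87.09°
pole (s+80): 80 + j295 → |·| = √(80²+295²) = √93425 ≈ 305.66, ∠ = arctan(295/80) ≈ 74.83°
pole (s+250): 250 + j295 → |·| = √(250²+295²) = √149525 ≈ 386.68, ∠ = arctan(295/250) ≈ 49.72°
|G| = 1000 · 295.38 / 1.1819e+05 ≈ 2.4992
Gain = 20 log₁₀(2.4992) ≈ 7.96 dB

8.0 dB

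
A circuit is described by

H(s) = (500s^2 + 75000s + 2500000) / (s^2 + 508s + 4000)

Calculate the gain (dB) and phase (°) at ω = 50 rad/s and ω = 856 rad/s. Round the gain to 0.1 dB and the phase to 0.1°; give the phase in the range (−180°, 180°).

Substitute s = j50:
Numerator: 500(j50)^2 + 75000(j50) + 2500000 = 1250000 + j3750000
Denominator: (j50)^2 + 508(j50) + 4000 = 1500 + j25400
|N| = √(1250000² + 3750000²) ≈ 3.9528e+06, ∠N ≈ 71.57°
|D| = √(1500² + 25400²) ≈ 25444, ∠D ≈ 86.62°
|H| = 3.9528e+06 / 25444 ≈ 155.35
Gain = 20 log₁₀(155.35) ≈ 43.83 dB
∠H = 71.57° − 86.62° = -15.05°

Substitute s = j856:
Numerator: 500(j856)^2 + 75000(j856) + 2500000 = -363868000 + j64200000
Denominator: (j856)^2 + 508(j856) + 4000 = -728736 + j434848
|N| = √(363868000² + 64200000²) ≈ 3.6949e+08, ∠N ≈ 169.99°
|D| = √(728736² + 434848²) ≈ 8.4862e+05, ∠D ≈ 149.17°
|H| = 3.6949e+08 / 8.4862e+05 ≈ 435.4
Gain = 20 log₁₀(435.4) ≈ 52.78 dB
∠H = 169.99° − 149.17° = 20.82°

ω = 50: 43.8 dB, -15.1°; ω = 856: 52.8 dB, 20.8°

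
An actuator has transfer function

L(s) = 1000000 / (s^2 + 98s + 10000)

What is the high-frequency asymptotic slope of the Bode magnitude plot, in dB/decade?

Each pole contributes −20 dB/decade at high frequency; each zero contributes +20 dB/decade.
Net: 0 zero(s) − 2 pole(s) → -40 dB/decade.

-40 dB/decade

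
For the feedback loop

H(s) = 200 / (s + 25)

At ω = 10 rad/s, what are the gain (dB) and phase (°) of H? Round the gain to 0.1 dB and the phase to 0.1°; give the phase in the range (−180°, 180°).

Substitute s = j10:
Numerator: 200 = 200 + j0
Denominator: (j10) + 25 = 25 + j10
|N| = √(200² + 0²) ≈ 200, ∠N ≈ 0.00°
|D| = √(25² + 10²) ≈ 26.926, ∠D ≈ 21.80°
|H| = 200 / 26.926 ≈ 7.4278
Gain = 20 log₁₀(7.4278) ≈ 17.42 dB
∠H = 0.00° − 21.80° = -21.80°

17.4 dB, -21.8°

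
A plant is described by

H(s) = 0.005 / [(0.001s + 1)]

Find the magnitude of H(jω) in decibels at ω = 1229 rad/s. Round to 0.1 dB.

-50.0 dB

At ω = 1229 rad/s:
pole (1 + j1229·0.001) = 1 + j1.229 → |·| ≈ 1.5844, ∠ ≈ 50.87°
|H| = 0.005 · 1 / (1.5844) ≈ 0.0031558
Gain = 20 log₁₀(0.0031558) ≈ -50.02 dB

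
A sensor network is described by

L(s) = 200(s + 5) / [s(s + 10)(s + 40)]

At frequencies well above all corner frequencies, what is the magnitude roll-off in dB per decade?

-40 dB/decade

Each pole contributes −20 dB/decade at high frequency; each zero contributes +20 dB/decade.
Net: 1 zero(s) − 3 pole(s) → -40 dB/decade.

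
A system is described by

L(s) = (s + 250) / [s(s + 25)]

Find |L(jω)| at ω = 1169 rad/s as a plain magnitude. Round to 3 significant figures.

At s = jω = j1169:
zero (s+250): 250 + j1169 → |·| = √(250²+1169²) = √1429061 ≈ 1195.4, ∠ = arctan(1169/250) ≈ 77.93°
pole (s+25): 25 + j1169 → |·| = √(25²+1169²) = √1367186 ≈ 1169.3, ∠ = arctan(1169/25) ≈ 88.77°
pole at origin: |s| = 1169, ∠ = 90.00° (in denominator)
|L| = 1 · 1195.4 / 1.3669e+06 ≈ 0.00087453

0.000875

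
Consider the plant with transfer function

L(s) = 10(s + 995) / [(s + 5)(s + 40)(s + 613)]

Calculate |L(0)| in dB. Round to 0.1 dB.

-21.8 dB

L(0) = 10·995 / (5·40·613) ≈ 0.081158
20 log₁₀(0.081158) ≈ -21.81 dB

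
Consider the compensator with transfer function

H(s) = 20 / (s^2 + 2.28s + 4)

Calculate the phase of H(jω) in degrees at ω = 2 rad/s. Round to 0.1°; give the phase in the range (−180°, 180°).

At s = jω = j2:
quadratic: (j2)² + 2.28·j2 + 4 = 0 + j4.56 → |·| ≈ 4.56, ∠ ≈ 90.00°
∠H = 0.00° − 90.00° = -90.00°

-90.0°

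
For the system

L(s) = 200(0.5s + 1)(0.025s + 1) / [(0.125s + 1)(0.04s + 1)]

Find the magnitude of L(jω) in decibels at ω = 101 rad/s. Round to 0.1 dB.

54.3 dB

At ω = 101 rad/s:
zero (1 + j101·0.5) = 1 + j50.5 → |·| ≈ 50.51, ∠ ≈ 88.87°
zero (1 + j101·0.025) = 1 + j2.525 → |·| ≈ 2.7158, ∠ ≈ 68.39°
pole (1 + j101·0.125) = 1 + j12.625 → |·| ≈ 12.665, ∠ ≈ 85.47°
pole (1 + j101·0.04) = 1 + j4.04 → |·| ≈ 4.1619, ∠ ≈ 76.10°
|L| = 200 · 50.51 · 2.7158 / (12.665 · 4.1619) ≈ 520.49
Gain = 20 log₁₀(520.49) ≈ 54.33 dB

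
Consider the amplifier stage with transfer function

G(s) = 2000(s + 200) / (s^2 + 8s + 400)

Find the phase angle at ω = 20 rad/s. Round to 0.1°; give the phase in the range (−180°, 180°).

At s = jω = j20:
zero (s+200): 200 + j20 → |·| = √(200²+20²) = √40400 ≈ 201, ∠ = arctan(20/200) ≈ 5.71°
quadratic: (j20)² + 8·j20 + 400 = 0 + j160 → |·| ≈ 160, ∠ ≈ 90.00°
∠G = 5.71° − 90.00° = -84.29°

-84.3°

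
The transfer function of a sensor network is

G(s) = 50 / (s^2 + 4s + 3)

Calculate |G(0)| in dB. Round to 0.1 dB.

G(0) = 50 / 3 ≈ 16.667
20 log₁₀(16.667) ≈ 24.44 dB

24.4 dB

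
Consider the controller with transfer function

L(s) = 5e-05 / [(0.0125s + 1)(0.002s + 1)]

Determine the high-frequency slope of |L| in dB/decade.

-40 dB/decade

Each pole contributes −20 dB/decade at high frequency; each zero contributes +20 dB/decade.
Net: 0 zero(s) − 2 pole(s) → -40 dB/decade.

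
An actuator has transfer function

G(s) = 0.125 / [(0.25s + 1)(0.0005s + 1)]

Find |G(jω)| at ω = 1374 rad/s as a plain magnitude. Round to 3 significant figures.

0.000300

At ω = 1374 rad/s:
pole (1 + j1374·0.25) = 1 + j343.5 → |·| ≈ 343.5, ∠ ≈ 89.83°
pole (1 + j1374·0.0005) = 1 + j0.687 → |·| ≈ 1.2132, ∠ ≈ 34.49°
|G| = 0.125 · 1 / (343.5 · 1.2132) ≈ 0.00029995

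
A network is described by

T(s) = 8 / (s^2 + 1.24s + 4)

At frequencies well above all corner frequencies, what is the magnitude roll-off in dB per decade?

Each pole contributes −20 dB/decade at high frequency; each zero contributes +20 dB/decade.
Net: 0 zero(s) − 2 pole(s) → -40 dB/decade.

-40 dB/decade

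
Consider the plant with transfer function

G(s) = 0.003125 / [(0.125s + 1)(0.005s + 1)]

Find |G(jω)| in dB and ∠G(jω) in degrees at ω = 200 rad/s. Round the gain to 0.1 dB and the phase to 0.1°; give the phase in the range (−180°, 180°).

-81.1 dB, -132.7°

At ω = 200 rad/s:
pole (1 + j200·0.125) = 1 + j25 → |·| ≈ 25.02, ∠ ≈ 87.71°
pole (1 + j200·0.005) = 1 + j1 → |·| ≈ 1.4142, ∠ ≈ 45.00°
|G| = 0.003125 · 1 / (25.02 · 1.4142) ≈ 8.8319e-05
Gain = 20 log₁₀(8.8319e-05) ≈ -81.08 dB
∠G = (0°) − (87.71° + 45.00°) = -132.71°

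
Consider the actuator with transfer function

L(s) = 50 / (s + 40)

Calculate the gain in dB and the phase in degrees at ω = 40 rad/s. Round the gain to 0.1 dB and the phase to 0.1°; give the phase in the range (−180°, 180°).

-1.1 dB, -45.0°

Substitute s = j40:
Numerator: 50 = 50 + j0
Denominator: (j40) + 40 = 40 + j40
|N| = √(50² + 0²) ≈ 50, ∠N ≈ 0.00°
|D| = √(40² + 40²) ≈ 56.569, ∠D ≈ 45.00°
|L| = 50 / 56.569 ≈ 0.88388
Gain = 20 log₁₀(0.88388) ≈ -1.07 dB
∠L = 0.00° − 45.00° = -45.00°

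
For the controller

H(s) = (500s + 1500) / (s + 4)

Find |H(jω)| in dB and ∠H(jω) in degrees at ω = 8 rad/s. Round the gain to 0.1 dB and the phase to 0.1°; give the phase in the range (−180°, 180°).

53.6 dB, 6.0°

Substitute s = j8:
Numerator: 500(j8) + 1500 = 1500 + j4000
Denominator: (j8) + 4 = 4 + j8
|N| = √(1500² + 4000²) ≈ 4272, ∠N ≈ 69.44°
|D| = √(4² + 8²) ≈ 8.9443, ∠D ≈ 63.43°
|H| = 4272 / 8.9443 ≈ 477.62
Gain = 20 log₁₀(477.62) ≈ 53.58 dB
∠H = 69.44° − 63.43° = 6.01°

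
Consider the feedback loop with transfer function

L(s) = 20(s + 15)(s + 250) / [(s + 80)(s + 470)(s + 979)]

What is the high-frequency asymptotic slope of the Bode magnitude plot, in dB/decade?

Each pole contributes −20 dB/decade at high frequency; each zero contributes +20 dB/decade.
Net: 2 zero(s) − 3 pole(s) → -20 dB/decade.

-20 dB/decade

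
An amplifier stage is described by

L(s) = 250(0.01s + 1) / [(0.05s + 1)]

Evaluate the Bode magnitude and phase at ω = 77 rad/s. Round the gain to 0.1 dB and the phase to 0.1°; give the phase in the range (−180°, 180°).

At ω = 77 rad/s:
zero (1 + j77·0.01) = 1 + j0.77 → |·| ≈ 1.2621, ∠ ≈ 37.60°
pole (1 + j77·0.05) = 1 + j3.85 → |·| ≈ 3.9778, ∠ ≈ 75.44°
|L| = 250 · 1.2621 / (3.9778) ≈ 79.321
Gain = 20 log₁₀(79.321) ≈ 37.99 dB
∠L = (37.60°) − (75.44°) = -37.84°

38.0 dB, -37.8°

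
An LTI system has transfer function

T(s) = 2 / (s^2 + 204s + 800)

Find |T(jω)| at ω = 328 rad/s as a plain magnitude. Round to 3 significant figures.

Substitute s = j328:
Numerator: 2 = 2 + j0
Denominator: (j328)^2 + 204(j328) + 800 = -106784 + j66912
|N| = √(2² + 0²) ≈ 2, ∠N ≈ 0.00°
|D| = √(106784² + 66912²) ≈ 1.2602e+05, ∠D ≈ 147.93°
|T| = 2 / 1.2602e+05 ≈ 1.587e-05

1.59e-05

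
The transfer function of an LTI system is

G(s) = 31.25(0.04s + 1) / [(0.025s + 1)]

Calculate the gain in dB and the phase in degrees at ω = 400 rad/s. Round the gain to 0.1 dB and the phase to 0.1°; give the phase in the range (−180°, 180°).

At ω = 400 rad/s:
zero (1 + j400·0.04) = 1 + j16 → |·| ≈ 16.031, ∠ ≈ 86.42°
pole (1 + j400·0.025) = 1 + j10 → |·| ≈ 10.05, ∠ ≈ 84.29°
|G| = 31.25 · 16.031 / (10.05) ≈ 49.848
Gain = 20 log₁₀(49.848) ≈ 33.95 dB
∠G = (86.42°) − (84.29°) = 2.13°

34.0 dB, 2.1°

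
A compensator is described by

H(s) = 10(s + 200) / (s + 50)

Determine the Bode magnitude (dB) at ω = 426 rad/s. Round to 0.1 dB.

At s = jω = j426:
zero (s+200): 200 + j426 → |·| = √(200²+426²) = √221476 ≈ 470.61, ∠ = arctan(426/200) ≈ 64.85°
pole (s+50): 50 + j426 → |·| = √(50²+426²) = √183976 ≈ 428.92, ∠ = arctan(426/50) ≈ 83.31°
|H| = 10 · 470.61 / 428.92 ≈ 10.972
Gain = 20 log₁₀(10.972) ≈ 20.81 dB

20.8 dB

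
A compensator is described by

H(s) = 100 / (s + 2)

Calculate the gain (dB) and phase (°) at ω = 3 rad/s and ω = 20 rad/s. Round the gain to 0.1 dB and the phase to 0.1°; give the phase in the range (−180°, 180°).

Substitute s = j3:
Numerator: 100 = 100 + j0
Denominator: (j3) + 2 = 2 + j3
|N| = √(100² + 0²) ≈ 100, ∠N ≈ 0.00°
|D| = √(2² + 3²) ≈ 3.6056, ∠D ≈ 56.31°
|H| = 100 / 3.6056 ≈ 27.735
Gain = 20 log₁₀(27.735) ≈ 28.86 dB
∠H = 0.00° − 56.31° = -56.31°

Substitute s = j20:
Numerator: 100 = 100 + j0
Denominator: (j20) + 2 = 2 + j20
|N| = √(100² + 0²) ≈ 100, ∠N ≈ 0.00°
|D| = √(2² + 20²) ≈ 20.1, ∠D ≈ 84.29°
|H| = 100 / 20.1 ≈ 4.9751
Gain = 20 log₁₀(4.9751) ≈ 13.94 dB
∠H = 0.00° − 84.29° = -84.29°

ω = 3: 28.9 dB, -56.3°; ω = 20: 13.9 dB, -84.3°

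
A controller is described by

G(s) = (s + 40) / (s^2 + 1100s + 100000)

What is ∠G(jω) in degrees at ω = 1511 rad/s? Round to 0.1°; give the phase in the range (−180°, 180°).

Substitute s = j1511:
Numerator: (j1511) + 40 = 40 + j1511
Denominator: (j1511)^2 + 1100(j1511) + 100000 = -2183121 + j1662100
|N| = √(40² + 1511²) ≈ 1511.5, ∠N ≈ 88.48°
|D| = √(2183121² + 1662100²) ≈ 2.7438e+06, ∠D ≈ 142.72°
∠G = 88.48° − 142.72° = -54.24°

-54.2°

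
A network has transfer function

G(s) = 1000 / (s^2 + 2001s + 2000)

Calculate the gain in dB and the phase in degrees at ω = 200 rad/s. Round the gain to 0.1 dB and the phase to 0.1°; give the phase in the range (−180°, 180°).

Substitute s = j200:
Numerator: 1000 = 1000 + j0
Denominator: (j200)^2 + 2001(j200) + 2000 = -38000 + j400200
|N| = √(1000² + 0²) ≈ 1000, ∠N ≈ 0.00°
|D| = √(38000² + 400200²) ≈ 4.02e+05, ∠D ≈ 95.42°
|G| = 1000 / 4.02e+05 ≈ 0.0024876
Gain = 20 log₁₀(0.0024876) ≈ -52.08 dB
∠G = 0.00° − 95.42° = -95.42°

-52.1 dB, -95.4°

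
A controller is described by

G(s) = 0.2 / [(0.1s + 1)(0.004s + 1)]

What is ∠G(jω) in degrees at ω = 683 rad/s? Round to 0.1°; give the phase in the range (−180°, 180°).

-159.1°

At ω = 683 rad/s:
pole (1 + j683·0.1) = 1 + j68.3 → |·| ≈ 68.307, ∠ ≈ 89.16°
pole (1 + j683·0.004) = 1 + j2.732 → |·| ≈ 2.9093, ∠ ≈ 69.90°
∠G = (0°) − (89.16° + 69.90°) = -159.06°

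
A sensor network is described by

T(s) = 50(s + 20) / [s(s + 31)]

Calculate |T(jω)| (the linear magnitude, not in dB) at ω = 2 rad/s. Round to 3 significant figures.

At s = jω = j2:
zero (s+20): 20 + j2 → |·| = √(20²+2²) = √404 ≈ 20.1, ∠ = arctan(2/20) ≈ 5.71°
pole (s+31): 31 + j2 → |·| = √(31²+2²) = √965 ≈ 31.064, ∠ = arctan(2/31) ≈ 3.69°
pole at origin: |s| = 2, ∠ = 90.00° (in denominator)
|T| = 50 · 20.1 / 62.128 ≈ 16.176

16.2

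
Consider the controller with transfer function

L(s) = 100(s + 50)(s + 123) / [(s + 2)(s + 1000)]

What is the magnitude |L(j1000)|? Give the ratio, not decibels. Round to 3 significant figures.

71.3

At s = jω = j1000:
zero (s+50): 50 + j1000 → |·| = √(50²+1000²) = √1002500 ≈ 1001.2, ∠ = arctan(1000/50) ≈ 87.14°
zero (s+123): 123 + j1000 → |·| = √(123²+1000²) = √1015129 ≈ 1007.5, ∠ = arctan(1000/123) ≈ 82.99°
pole (s+2): 2 + j1000 → |·| = √(2²+1000²) = √1000004 ≈ 1000, ∠ = arctan(1000/2) ≈ 89.89°
pole (s+1000): 1000 + j1000 → |·| = √(1000²+1000²) = √2000000 ≈ 1414.2, ∠ = arctan(1000/1000) ≈ 45.00°
|L| = 100 · 1.0087e+06 / 1.4142e+06 ≈ 71.327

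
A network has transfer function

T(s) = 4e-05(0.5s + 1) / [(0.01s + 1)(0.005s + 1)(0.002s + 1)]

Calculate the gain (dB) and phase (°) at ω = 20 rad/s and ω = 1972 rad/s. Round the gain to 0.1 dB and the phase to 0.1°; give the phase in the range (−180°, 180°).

ω = 20: -68.1 dB, 65.0°; ω = 1972: -86.1 dB, -157.1°

At ω = 20 rad/s:
zero (1 + j20·0.5) = 1 + j10 → |·| ≈ 10.05, ∠ ≈ 84.29°
pole (1 + j20·0.01) = 1 + j0.2 → |·| ≈ 1.0198, ∠ ≈ 11.31°
pole (1 + j20·0.005) = 1 + j0.1 → |·| ≈ 1.005, ∠ ≈ 5.71°
pole (1 + j20·0.002) = 1 + j0.04 → |·| ≈ 1.0008, ∠ ≈ 2.29°
|T| = 4e-05 · 10.05 / (1.0198 · 1.005 · 1.0008) ≈ 0.00039192
Gain = 20 log₁₀(0.00039192) ≈ -68.14 dB
∠T = (84.29°) − (11.31° + 5.71° + 2.29°) = 64.98°

At ω = 1972 rad/s:
zero (1 + j1972·0.5) = 1 + j986 → |·| ≈ 986, ∠ ≈ 89.94°
pole (1 + j1972·0.01) = 1 + j19.72 → |·| ≈ 19.745, ∠ ≈ 87.10°
pole (1 + j1972·0.005) = 1 + j9.86 → |·| ≈ 9.9106, ∠ ≈ 84.21°
pole (1 + j1972·0.002) = 1 + j3.944 → |·| ≈ 4.0688, ∠ ≈ 75.77°
|T| = 4e-05 · 986 / (19.745 · 9.9106 · 4.0688) ≈ 4.9535e-05
Gain = 20 log₁₀(4.9535e-05) ≈ -86.10 dB
∠T = (89.94°) − (87.10° + 84.21° + 75.77°) = -157.14°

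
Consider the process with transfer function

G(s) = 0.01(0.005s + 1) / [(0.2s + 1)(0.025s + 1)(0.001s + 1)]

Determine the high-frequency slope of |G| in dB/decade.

Each pole contributes −20 dB/decade at high frequency; each zero contributes +20 dB/decade.
Net: 1 zero(s) − 3 pole(s) → -40 dB/decade.

-40 dB/decade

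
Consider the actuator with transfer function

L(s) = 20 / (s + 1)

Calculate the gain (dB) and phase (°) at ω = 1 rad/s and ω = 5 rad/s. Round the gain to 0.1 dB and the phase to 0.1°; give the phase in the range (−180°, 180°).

ω = 1: 23.0 dB, -45.0°; ω = 5: 11.9 dB, -78.7°

Substitute s = j1:
Numerator: 20 = 20 + j0
Denominator: (j1) + 1 = 1 + j1
|N| = √(20² + 0²) ≈ 20, ∠N ≈ 0.00°
|D| = √(1² + 1²) ≈ 1.4142, ∠D ≈ 45.00°
|L| = 20 / 1.4142 ≈ 14.142
Gain = 20 log₁₀(14.142) ≈ 23.01 dB
∠L = 0.00° − 45.00° = -45.00°

Substitute s = j5:
Numerator: 20 = 20 + j0
Denominator: (j5) + 1 = 1 + j5
|N| = √(20² + 0²) ≈ 20, ∠N ≈ 0.00°
|D| = √(1² + 5²) ≈ 5.099, ∠D ≈ 78.69°
|L| = 20 / 5.099 ≈ 3.9223
Gain = 20 log₁₀(3.9223) ≈ 11.87 dB
∠L = 0.00° − 78.69° = -78.69°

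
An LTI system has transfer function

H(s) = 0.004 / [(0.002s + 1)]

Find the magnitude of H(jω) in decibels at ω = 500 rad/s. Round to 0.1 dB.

At ω = 500 rad/s:
pole (1 + j500·0.002) = 1 + j1 → |·| ≈ 1.4142, ∠ ≈ 45.00°
|H| = 0.004 · 1 / (1.4142) ≈ 0.0028285
Gain = 20 log₁₀(0.0028285) ≈ -50.97 dB

-51.0 dB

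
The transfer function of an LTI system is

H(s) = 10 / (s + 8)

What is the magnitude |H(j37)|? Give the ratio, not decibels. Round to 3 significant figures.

Substitute s = j37:
Numerator: 10 = 10 + j0
Denominator: (j37) + 8 = 8 + j37
|N| = √(10² + 0²) ≈ 10, ∠N ≈ 0.00°
|D| = √(8² + 37²) ≈ 37.855, ∠D ≈ 77.80°
|H| = 10 / 37.855 ≈ 0.26417

0.264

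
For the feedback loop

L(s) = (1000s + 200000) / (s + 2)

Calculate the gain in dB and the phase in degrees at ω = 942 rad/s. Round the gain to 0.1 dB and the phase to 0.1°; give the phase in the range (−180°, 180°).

Substitute s = j942:
Numerator: 1000(j942) + 200000 = 200000 + j942000
Denominator: (j942) + 2 = 2 + j942
|N| = √(200000² + 942000²) ≈ 9.63e+05, ∠N ≈ 78.01°
|D| = √(2² + 942²) ≈ 942, ∠D ≈ 89.88°
|L| = 9.63e+05 / 942 ≈ 1022.3
Gain = 20 log₁₀(1022.3) ≈ 60.19 dB
∠L = 78.01° − 89.88° = -11.87°

60.2 dB, -11.9°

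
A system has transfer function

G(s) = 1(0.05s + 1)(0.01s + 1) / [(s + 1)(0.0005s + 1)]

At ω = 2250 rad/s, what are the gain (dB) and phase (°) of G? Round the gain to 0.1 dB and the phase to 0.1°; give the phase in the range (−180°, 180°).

-2.5 dB, 38.6°

At ω = 2250 rad/s:
zero (1 + j2250·0.05) = 1 + j112.5 → |·| ≈ 112.5, ∠ ≈ 89.49°
zero (1 + j2250·0.01) = 1 + j22.5 → |·| ≈ 22.522, ∠ ≈ 87.46°
pole (1 + j2250·1) = 1 + j2250 → |·| ≈ 2250, ∠ ≈ 89.97°
pole (1 + j2250·0.0005) = 1 + j1.125 → |·| ≈ 1.5052, ∠ ≈ 48.37°
|G| = 1 · 112.5 · 22.522 / (2250 · 1.5052) ≈ 0.74814
Gain = 20 log₁₀(0.74814) ≈ -2.52 dB
∠G = (89.49° + 87.46°) − (89.97° + 48.37°) = 38.61°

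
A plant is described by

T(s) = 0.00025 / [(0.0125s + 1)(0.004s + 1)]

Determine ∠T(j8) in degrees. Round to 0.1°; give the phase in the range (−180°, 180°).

-7.5°

At ω = 8 rad/s:
pole (1 + j8·0.0125) = 1 + j0.1 → |·| ≈ 1.005, ∠ ≈ 5.71°
pole (1 + j8·0.004) = 1 + j0.032 → |·| ≈ 1.0005, ∠ ≈ 1.83°
∠T = (0°) − (5.71° + 1.83°) = -7.54°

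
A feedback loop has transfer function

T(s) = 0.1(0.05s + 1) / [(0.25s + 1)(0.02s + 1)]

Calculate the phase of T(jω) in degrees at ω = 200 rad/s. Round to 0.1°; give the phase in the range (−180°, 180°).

-80.5°

At ω = 200 rad/s:
zero (1 + j200·0.05) = 1 + j10 → |·| ≈ 10.05, ∠ ≈ 84.29°
pole (1 + j200·0.25) = 1 + j50 → |·| ≈ 50.01, ∠ ≈ 88.85°
pole (1 + j200·0.02) = 1 + j4 → |·| ≈ 4.1231, ∠ ≈ 75.96°
∠T = (84.29°) − (88.85° + 75.96°) = -80.52°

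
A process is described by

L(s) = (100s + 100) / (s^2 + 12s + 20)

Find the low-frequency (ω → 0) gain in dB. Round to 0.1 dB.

14.0 dB

L(0) = 100 / 20 = 5
20 log₁₀(5) ≈ 13.98 dB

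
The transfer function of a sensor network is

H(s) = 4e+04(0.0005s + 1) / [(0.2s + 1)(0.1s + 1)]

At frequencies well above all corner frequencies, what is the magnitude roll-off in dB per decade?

-20 dB/decade

Each pole contributes −20 dB/decade at high frequency; each zero contributes +20 dB/decade.
Net: 1 zero(s) − 2 pole(s) → -20 dB/decade.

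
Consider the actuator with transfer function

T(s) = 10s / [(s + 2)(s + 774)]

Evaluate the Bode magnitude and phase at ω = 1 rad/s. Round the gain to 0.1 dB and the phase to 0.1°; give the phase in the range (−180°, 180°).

-44.8 dB, 63.4°

At s = jω = j1:
zero at origin: s = j1 → |·| = 1, ∠ = 90.00°
pole (s+2): 2 + j1 → |·| = √(2²+1²) = √5 ≈ 2.2361, ∠ = arctan(1/2) ≈ 26.57°
pole (s+774): 774 + j1 → |·| = √(774²+1²) = √599077 ≈ 774, ∠ = arctan(1/774) ≈ 0.07°
|T| = 10 · 1 / 1730.7 ≈ 0.005778
Gain = 20 log₁₀(0.005778) ≈ -44.76 dB
∠T = 90.00° − 26.64° = 63.36°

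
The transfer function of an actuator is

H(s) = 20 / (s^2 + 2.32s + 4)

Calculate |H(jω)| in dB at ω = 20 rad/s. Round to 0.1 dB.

At s = jω = j20:
quadratic: (j20)² + 2.32·j20 + 4 = -396 + j46.4 → |·| ≈ 398.71, ∠ ≈ 173.32°
|H| = 20 / 398.71 ≈ 0.050162
Gain = 20 log₁₀(0.050162) ≈ -25.99 dB

-26.0 dB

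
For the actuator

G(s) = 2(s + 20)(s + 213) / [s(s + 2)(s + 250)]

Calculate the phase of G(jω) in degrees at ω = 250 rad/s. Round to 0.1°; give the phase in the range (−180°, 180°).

-89.5°

At s = jω = j250:
zero (s+20): 20 + j250 → |·| = √(20²+250²) = √62900 ≈ 250.8, ∠ = arctan(250/20) ≈ 85.43°
zero (s+213): 213 + j250 → |·| = √(213²+250²) = √107869 ≈ 328.43, ∠ = arctan(250/213) ≈ 49.57°
pole (s+2): 2 + j250 → |·| = √(2²+250²) = √62504 ≈ 250.01, ∠ = arctan(250/2) ≈ 89.54°
pole (s+250): 250 + j250 → |·| = √(250²+250²) = √125000 ≈ 353.55, ∠ = arctan(250/250) ≈ 45.00°
pole at origin: |s| = 250, ∠ = 90.00° (in denominator)
∠G = 135.00° − 224.54° = -89.54°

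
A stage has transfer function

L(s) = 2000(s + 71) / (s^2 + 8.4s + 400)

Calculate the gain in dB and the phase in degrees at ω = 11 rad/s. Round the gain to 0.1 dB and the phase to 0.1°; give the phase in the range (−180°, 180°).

At s = jω = j11:
zero (s+71): 71 + j11 → |·| = √(71²+11²) = √5162 ≈ 71.847, ∠ = arctan(11/71) ≈ 8.81°
quadratic: (j11)² + 8.4·j11 + 400 = 279 + j92.4 → |·| ≈ 293.9, ∠ ≈ 18.32°
|L| = 2000 · 71.847 / 293.9 ≈ 488.92
Gain = 20 log₁₀(488.92) ≈ 53.78 dB
∠L = 8.81° − 18.32° = -9.51°

53.8 dB, -9.5°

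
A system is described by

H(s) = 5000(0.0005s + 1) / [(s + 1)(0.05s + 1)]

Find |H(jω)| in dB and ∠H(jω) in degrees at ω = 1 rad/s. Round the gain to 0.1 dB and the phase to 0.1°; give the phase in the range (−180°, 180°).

71.0 dB, -47.8°

At ω = 1 rad/s:
zero (1 + j1·0.0005) = 1 + j0.0005 → |·| ≈ 1, ∠ ≈ 0.03°
pole (1 + j1·1) = 1 + j1 → |·| ≈ 1.4142, ∠ ≈ 45.00°
pole (1 + j1·0.05) = 1 + j0.05 → |·| ≈ 1.0012, ∠ ≈ 2.86°
|H| = 5000 · 1 / (1.4142 · 1.0012) ≈ 3531.3
Gain = 20 log₁₀(3531.3) ≈ 70.96 dB
∠H = (0.03°) − (45.00° + 2.86°) = -47.83°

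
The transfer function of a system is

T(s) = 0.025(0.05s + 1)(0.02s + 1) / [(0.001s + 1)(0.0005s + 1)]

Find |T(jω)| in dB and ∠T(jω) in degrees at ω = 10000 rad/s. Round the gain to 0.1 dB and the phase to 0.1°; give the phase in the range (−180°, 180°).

33.8 dB, 16.6°

At ω = 10000 rad/s:
zero (1 + j10000·0.05) = 1 + j500 → |·| ≈ 500, ∠ ≈ 89.89°
zero (1 + j10000·0.02) = 1 + j200 → |·| ≈ 200, ∠ ≈ 89.71°
pole (1 + j10000·0.001) = 1 + j10 → |·| ≈ 10.05, ∠ ≈ 84.29°
pole (1 + j10000·0.0005) = 1 + j5 → |·| ≈ 5.099, ∠ ≈ 78.69°
|T| = 0.025 · 500 · 200 / (10.05 · 5.099) ≈ 48.785
Gain = 20 log₁₀(48.785) ≈ 33.77 dB
∠T = (89.89° + 89.71°) − (84.29° + 78.69°) = 16.62°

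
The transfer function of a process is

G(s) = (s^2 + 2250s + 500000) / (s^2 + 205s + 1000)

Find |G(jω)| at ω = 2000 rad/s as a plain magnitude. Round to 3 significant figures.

1.42

Substitute s = j2000:
Numerator: (j2000)^2 + 2250(j2000) + 500000 = -3500000 + j4500000
Denominator: (j2000)^2 + 205(j2000) + 1000 = -3999000 + j410000
|N| = √(3500000² + 4500000²) ≈ 5.7009e+06, ∠N ≈ 127.87°
|D| = √(3999000² + 410000²) ≈ 4.02e+06, ∠D ≈ 174.15°
|G| = 5.7009e+06 / 4.02e+06 ≈ 1.4181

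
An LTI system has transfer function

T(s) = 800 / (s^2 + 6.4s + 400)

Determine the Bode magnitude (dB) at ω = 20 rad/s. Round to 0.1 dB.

At s = jω = j20:
quadratic: (j20)² + 6.4·j20 + 400 = 0 + j128 → |·| ≈ 128, ∠ ≈ 90.00°
|T| = 800 / 128 ≈ 6.25
Gain = 20 log₁₀(6.25) ≈ 15.92 dB

15.9 dB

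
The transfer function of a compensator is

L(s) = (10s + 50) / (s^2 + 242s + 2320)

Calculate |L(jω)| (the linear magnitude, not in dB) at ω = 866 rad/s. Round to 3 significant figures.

0.0112

Substitute s = j866:
Numerator: 10(j866) + 50 = 50 + j8660
Denominator: (j866)^2 + 242(j866) + 2320 = -747636 + j209572
|N| = √(50² + 8660²) ≈ 8660.1, ∠N ≈ 89.67°
|D| = √(747636² + 209572²) ≈ 7.7645e+05, ∠D ≈ 164.34°
|L| = 8660.1 / 7.7645e+05 ≈ 0.011153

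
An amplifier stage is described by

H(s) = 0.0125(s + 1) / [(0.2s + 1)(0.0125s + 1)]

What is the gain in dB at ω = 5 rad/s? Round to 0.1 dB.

At ω = 5 rad/s:
zero (1 + j5·1) = 1 + j5 → |·| ≈ 5.099, ∠ ≈ 78.69°
pole (1 + j5·0.2) = 1 + j1 → |·| ≈ 1.4142, ∠ ≈ 45.00°
pole (1 + j5·0.0125) = 1 + j0.0625 → |·| ≈ 1.002, ∠ ≈ 3.58°
|H| = 0.0125 · 5.099 / (1.4142 · 1.002) ≈ 0.04498
Gain = 20 log₁₀(0.04498) ≈ -26.94 dB

-26.9 dB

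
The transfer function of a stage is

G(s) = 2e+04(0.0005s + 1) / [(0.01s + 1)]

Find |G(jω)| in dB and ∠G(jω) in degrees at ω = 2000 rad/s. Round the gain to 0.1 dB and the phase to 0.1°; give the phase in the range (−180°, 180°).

At ω = 2000 rad/s:
zero (1 + j2000·0.0005) = 1 + j1 → |·| ≈ 1.4142, ∠ ≈ 45.00°
pole (1 + j2000·0.01) = 1 + j20 → |·| ≈ 20.025, ∠ ≈ 87.14°
|G| = 2e+04 · 1.4142 / (20.025) ≈ 1412.4
Gain = 20 log₁₀(1412.4) ≈ 63.00 dB
∠G = (45.00°) − (87.14°) = -42.14°

63.0 dB, -42.1°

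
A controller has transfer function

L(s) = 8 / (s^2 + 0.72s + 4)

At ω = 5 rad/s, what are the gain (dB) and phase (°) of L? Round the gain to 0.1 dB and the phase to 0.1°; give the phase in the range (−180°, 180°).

-8.5 dB, -170.3°

At s = jω = j5:
quadratic: (j5)² + 0.72·j5 + 4 = -21 + j3.6 → |·| ≈ 21.306, ∠ ≈ 170.27°
|L| = 8 / 21.306 ≈ 0.37548
Gain = 20 log₁₀(0.37548) ≈ -8.51 dB
∠L = 0.00° − 170.27° = -170.27°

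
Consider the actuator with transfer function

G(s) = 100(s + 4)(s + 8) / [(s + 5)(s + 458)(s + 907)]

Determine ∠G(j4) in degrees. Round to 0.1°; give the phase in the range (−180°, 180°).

At s = jω = j4:
zero (s+4): 4 + j4 → |·| = √(4²+4²) = √32 ≈ 5.6569, ∠ = arctan(4/4) ≈ 45.00°
zero (s+8): 8 + j4 → |·| = √(8²+4²) = √80 ≈ 8.9443, ∠ = arctan(4/8) ≈ 26.57°
pole (s+5): 5 + j4 → |·| = √(5²+4²) = √41 ≈ 6.4031, ∠ = arctan(4/5) ≈ 38.66°
pole (s+458): 458 + j4 → |·| = √(458²+4²) = √209780 ≈ 458.02, ∠ = arctan(4/458) ≈ 0.50°
pole (s+907): 907 + j4 → |·| = √(907²+4²) = √822665 ≈ 907.01, ∠ = arctan(4/907) ≈ 0.25°
∠G = 71.57° − 39.41° = 32.16°

32.2°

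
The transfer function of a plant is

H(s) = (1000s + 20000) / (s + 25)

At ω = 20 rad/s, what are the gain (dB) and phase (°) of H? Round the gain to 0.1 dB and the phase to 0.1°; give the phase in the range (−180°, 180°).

58.9 dB, 6.3°

Substitute s = j20:
Numerator: 1000(j20) + 20000 = 20000 + j20000
Denominator: (j20) + 25 = 25 + j20
|N| = √(20000² + 20000²) ≈ 28284, ∠N ≈ 45.00°
|D| = √(25² + 20²) ≈ 32.016, ∠D ≈ 38.66°
|H| = 28284 / 32.016 ≈ 883.43
Gain = 20 log₁₀(883.43) ≈ 58.92 dB
∠H = 45.00° − 38.66° = 6.34°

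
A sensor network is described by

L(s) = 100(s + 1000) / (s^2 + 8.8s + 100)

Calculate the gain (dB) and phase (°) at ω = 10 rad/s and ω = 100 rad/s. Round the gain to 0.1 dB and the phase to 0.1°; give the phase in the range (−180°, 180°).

At s = jω = j10:
zero (s+1000): 1000 + j10 → |·| = √(1000²+10²) = √1000100 ≈ 1000, ∠ = arctan(10/1000) ≈ 0.57°
quadratic: (j10)² + 8.8·j10 + 100 = 0 + j88 → |·| ≈ 88, ∠ ≈ 90.00°
|L| = 100 · 1000 / 88 ≈ 1136.4
Gain = 20 log₁₀(1136.4) ≈ 61.11 dB
∠L = 0.57° − 90.00° = -89.43°

At s = jω = j100:
zero (s+1000): 1000 + j100 → |·| = √(1000²+100²) = √1010000 ≈ 1005, ∠ = arctan(100/1000) ≈ 5.71°
quadratic: (j100)² + 8.8·j100 + 100 = -9900 + j880 → |·| ≈ 9939, ∠ ≈ 174.92°
|L| = 100 · 1005 / 9939 ≈ 10.112
Gain = 20 log₁₀(10.112) ≈ 20.10 dB
∠L = 5.71° − 174.92° = -169.21°

ω = 10: 61.1 dB, -89.4°; ω = 100: 20.1 dB, -169.2°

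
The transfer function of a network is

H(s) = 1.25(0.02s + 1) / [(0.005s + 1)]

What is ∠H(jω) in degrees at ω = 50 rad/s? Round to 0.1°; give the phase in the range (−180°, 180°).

31.0°

At ω = 50 rad/s:
zero (1 + j50·0.02) = 1 + j1 → |·| ≈ 1.4142, ∠ ≈ 45.00°
pole (1 + j50·0.005) = 1 + j0.25 → |·| ≈ 1.0308, ∠ ≈ 14.04°
∠H = (45.00°) − (14.04°) = 30.96°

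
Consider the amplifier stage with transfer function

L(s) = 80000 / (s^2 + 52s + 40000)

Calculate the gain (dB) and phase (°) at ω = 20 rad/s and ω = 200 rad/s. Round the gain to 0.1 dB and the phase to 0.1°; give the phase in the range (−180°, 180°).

At s = jω = j20:
quadratic: (j20)² + 52·j20 + 40000 = 39600 + j1040 → |·| ≈ 39614, ∠ ≈ 1.50°
|L| = 80000 / 39614 ≈ 2.0195
Gain = 20 log₁₀(2.0195) ≈ 6.10 dB
∠L = 0.00° − 1.50° = -1.50°

At s = jω = j200:
quadratic: (j200)² + 52·j200 + 40000 = 0 + j10400 → |·| ≈ 10400, ∠ ≈ 90.00°
|L| = 80000 / 10400 ≈ 7.6923
Gain = 20 log₁₀(7.6923) ≈ 17.72 dB
∠L = 0.00° − 90.00° = -90.00°

ω = 20: 6.1 dB, -1.5°; ω = 200: 17.7 dB, -90.0°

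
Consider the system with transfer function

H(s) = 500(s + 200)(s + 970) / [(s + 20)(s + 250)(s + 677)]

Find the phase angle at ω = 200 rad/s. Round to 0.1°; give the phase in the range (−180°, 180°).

-82.8°

At s = jω = j200:
zero (s+200): 200 + j200 → |·| = √(200²+200²) = √80000 ≈ 282.84, ∠ = arctan(200/200) ≈ 45.00°
zero (s+970): 970 + j200 → |·| = √(970²+200²) = √980900 ≈ 990.4, ∠ = arctan(200/970) ≈ 11.65°
pole (s+20): 20 + j200 → |·| = √(20²+200²) = √40400 ≈ 201, ∠ = arctan(200/20) ≈ 84.29°
pole (s+250): 250 + j200 → |·| = √(250²+200²) = √102500 ≈ 320.16, ∠ = arctan(200/250) ≈ 38.66°
pole (s+677): 677 + j200 → |·| = √(677²+200²) = √498329 ≈ 705.92, ∠ = arctan(200/677) ≈ 16.46°
∠H = 56.65° − 139.41° = -82.76°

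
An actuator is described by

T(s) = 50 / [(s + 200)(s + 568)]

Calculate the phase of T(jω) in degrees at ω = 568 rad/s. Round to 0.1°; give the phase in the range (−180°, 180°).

At s = jω = j568:
pole (s+200): 200 + j568 → |·| = √(200²+568²) = √362624 ≈ 602.18, ∠ = arctan(568/200) ≈ 70.60°
pole (s+568): 568 + j568 → |·| = √(568²+568²) = √645248 ≈ 803.27, ∠ = arctan(568/568) ≈ 45.00°
∠T = 0.00° − 115.60° = -115.60°

-115.6°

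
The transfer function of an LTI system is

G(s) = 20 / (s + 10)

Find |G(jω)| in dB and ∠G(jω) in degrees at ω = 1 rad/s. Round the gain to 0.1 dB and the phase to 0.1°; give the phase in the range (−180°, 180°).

Substitute s = j1:
Numerator: 20 = 20 + j0
Denominator: (j1) + 10 = 10 + j1
|N| = √(20² + 0²) ≈ 20, ∠N ≈ 0.00°
|D| = √(10² + 1²) ≈ 10.05, ∠D ≈ 5.71°
|G| = 20 / 10.05 ≈ 1.99
Gain = 20 log₁₀(1.99) ≈ 5.98 dB
∠G = 0.00° − 5.71° = -5.71°

6.0 dB, -5.7°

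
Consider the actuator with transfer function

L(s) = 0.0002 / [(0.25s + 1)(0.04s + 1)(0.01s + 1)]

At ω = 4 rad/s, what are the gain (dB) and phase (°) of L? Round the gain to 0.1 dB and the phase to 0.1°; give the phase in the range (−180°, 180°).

At ω = 4 rad/s:
pole (1 + j4·0.25) = 1 + j1 → |·| ≈ 1.4142, ∠ ≈ 45.00°
pole (1 + j4·0.04) = 1 + j0.16 → |·| ≈ 1.0127, ∠ ≈ 9.09°
pole (1 + j4·0.01) = 1 + j0.04 → |·| ≈ 1.0008, ∠ ≈ 2.29°
|L| = 0.0002 · 1 / (1.4142 · 1.0127 · 1.0008) ≈ 0.00013954
Gain = 20 log₁₀(0.00013954) ≈ -77.11 dB
∠L = (0°) − (45.00° + 9.09° + 2.29°) = -56.38°

-77.1 dB, -56.4°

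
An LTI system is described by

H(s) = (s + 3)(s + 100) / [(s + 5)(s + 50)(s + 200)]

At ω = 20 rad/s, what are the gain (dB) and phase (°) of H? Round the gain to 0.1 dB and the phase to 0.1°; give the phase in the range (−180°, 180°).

At s = jω = j20:
zero (s+3): 3 + j20 → |·| = √(3²+20²) = √409 ≈ 20.224, ∠ = arctan(20/3) ≈ 81.47°
zero (s+100): 100 + j20 → |·| = √(100²+20²) = √10400 ≈ 101.98, ∠ = arctan(20/100) ≈ 11.31°
pole (s+5): 5 + j20 → |·| = √(5²+20²) = √425 ≈ 20.616, ∠ = arctan(20/5) ≈ 75.96°
pole (s+50): 50 + j20 → |·| = √(50²+20²) = √2900 ≈ 53.852, ∠ = arctan(20/50) ≈ 21.80°
pole (s+200): 200 + j20 → |·| = √(200²+20²) = √40400 ≈ 201, ∠ = arctan(20/200) ≈ 5.71°
|H| = 1 · 2062.4 / 2.2315e+05 ≈ 0.0092422
Gain = 20 log₁₀(0.0092422) ≈ -40.68 dB
∠H = 92.78° − 103.47° = -10.69°

-40.7 dB, -10.7°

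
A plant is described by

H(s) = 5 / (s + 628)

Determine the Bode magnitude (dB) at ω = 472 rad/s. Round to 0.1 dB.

-43.9 dB

At s = jω = j472:
pole (s+628): 628 + j472 → |·| = √(628²+472²) = √617168 ≈ 785.6, ∠ = arctan(472/628) ≈ 36.93°
|H| = 5 / 785.6 ≈ 0.0063646
Gain = 20 log₁₀(0.0063646) ≈ -43.92 dB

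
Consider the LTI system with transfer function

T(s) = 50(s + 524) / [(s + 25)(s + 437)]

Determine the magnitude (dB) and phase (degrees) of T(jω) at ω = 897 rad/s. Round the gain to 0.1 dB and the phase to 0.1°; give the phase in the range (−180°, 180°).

At s = jω = j897:
zero (s+524): 524 + j897 → |·| = √(524²+897²) = √1079185 ≈ 1038.8, ∠ = arctan(897/524) ≈ 59.71°
pole (s+25): 25 + j897 → |·| = √(25²+897²) = √805234 ≈ 897.35, ∠ = arctan(897/25) ≈ 88.40°
pole (s+437): 437 + j897 → |·| = √(437²+897²) = √995578 ≈ 997.79, ∠ = arctan(897/437) ≈ 64.03°
|T| = 50 · 1038.8 / 8.9537e+05 ≈ 0.05801
Gain = 20 log₁₀(0.05801) ≈ -24.73 dB
∠T = 59.71° − 152.43° = -92.72°

-24.7 dB, -92.7°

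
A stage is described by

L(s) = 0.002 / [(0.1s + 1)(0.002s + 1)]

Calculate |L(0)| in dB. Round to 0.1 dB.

-54.0 dB

L(0) = 0.002 · 1 / 1 = 0.002
20 log₁₀(0.002) ≈ -53.98 dB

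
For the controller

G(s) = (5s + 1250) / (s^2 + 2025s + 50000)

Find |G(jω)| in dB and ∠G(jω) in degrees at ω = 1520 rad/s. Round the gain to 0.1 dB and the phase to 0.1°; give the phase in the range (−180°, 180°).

-53.9 dB, -45.6°

Substitute s = j1520:
Numerator: 5(j1520) + 1250 = 1250 + j7600
Denominator: (j1520)^2 + 2025(j1520) + 50000 = -2260400 + j3078000
|N| = √(1250² + 7600²) ≈ 7702.1, ∠N ≈ 80.66°
|D| = √(2260400² + 3078000²) ≈ 3.8188e+06, ∠D ≈ 126.29°
|G| = 7702.1 / 3.8188e+06 ≈ 0.0020169
Gain = 20 log₁₀(0.0020169) ≈ -53.91 dB
∠G = 80.66° − 126.29° = -45.63°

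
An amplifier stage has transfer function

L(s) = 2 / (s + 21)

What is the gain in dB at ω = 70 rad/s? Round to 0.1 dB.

Substitute s = j70:
Numerator: 2 = 2 + j0
Denominator: (j70) + 21 = 21 + j70
|N| = √(2² + 0²) ≈ 2, ∠N ≈ 0.00°
|D| = √(21² + 70²) ≈ 73.082, ∠D ≈ 73.30°
|L| = 2 / 73.082 ≈ 0.027367
Gain = 20 log₁₀(0.027367) ≈ -31.26 dB

-31.3 dB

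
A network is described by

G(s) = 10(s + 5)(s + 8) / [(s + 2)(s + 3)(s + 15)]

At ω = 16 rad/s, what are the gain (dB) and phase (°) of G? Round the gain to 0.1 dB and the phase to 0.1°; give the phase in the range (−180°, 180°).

At s = jω = j16:
zero (s+5): 5 + j16 → |·| = √(5²+16²) = √281 ≈ 16.763, ∠ = arctan(16/5) ≈ 72.65°
zero (s+8): 8 + j16 → |·| = √(8²+16²) = √320 ≈ 17.889, ∠ = arctan(16/8) ≈ 63.43°
pole (s+2): 2 + j16 → |·| = √(2²+16²) = √260 ≈ 16.125, ∠ = arctan(16/2) ≈ 82.87°
pole (s+3): 3 + j16 → |·| = √(3²+16²) = √265 ≈ 16.279, ∠ = arctan(16/3) ≈ 79.38°
pole (s+15): 15 + j16 → |·| = √(15²+16²) = √481 ≈ 21.932, ∠ = arctan(16/15) ≈ 46.85°
|G| = 10 · 299.87 / 5757.1 ≈ 0.52087
Gain = 20 log₁₀(0.52087) ≈ -5.67 dB
∠G = 136.08° − 209.10° = -73.02°

-5.7 dB, -73.0°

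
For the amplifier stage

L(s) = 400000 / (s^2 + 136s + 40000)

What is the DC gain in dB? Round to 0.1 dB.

L(0) = 400000 / 40000 = 10
20 log₁₀(10) ≈ 20.00 dB

20.0 dB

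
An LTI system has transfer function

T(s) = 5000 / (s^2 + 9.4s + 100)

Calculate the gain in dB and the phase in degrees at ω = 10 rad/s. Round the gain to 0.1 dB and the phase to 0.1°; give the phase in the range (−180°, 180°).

At s = jω = j10:
quadratic: (j10)² + 9.4·j10 + 100 = 0 + j94 → |·| ≈ 94, ∠ ≈ 90.00°
|T| = 5000 / 94 ≈ 53.191
Gain = 20 log₁₀(53.191) ≈ 34.52 dB
∠T = 0.00° − 90.00° = -90.00°

34.5 dB, -90.0°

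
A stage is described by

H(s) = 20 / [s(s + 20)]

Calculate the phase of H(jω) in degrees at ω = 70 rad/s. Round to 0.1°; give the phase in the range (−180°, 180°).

-164.1°

At s = jω = j70:
pole (s+20): 20 + j70 → |·| = √(20²+70²) = √5300 ≈ 72.801, ∠ = arctan(70/20) ≈ 74.05°
pole at origin: |s| = 70, ∠ = 90.00° (in denominator)
∠H = 0.00° − 164.05° = -164.05°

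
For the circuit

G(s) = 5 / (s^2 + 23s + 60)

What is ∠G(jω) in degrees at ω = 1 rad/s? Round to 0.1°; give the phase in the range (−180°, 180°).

Substitute s = j1:
Numerator: 5 = 5 + j0
Denominator: (j1)^2 + 23(j1) + 60 = 59 + j23
|N| = √(5² + 0²) ≈ 5, ∠N ≈ 0.00°
|D| = √(59² + 23²) ≈ 63.325, ∠D ≈ 21.30°
∠G = 0.00° − 21.30° = -21.30°

-21.3°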